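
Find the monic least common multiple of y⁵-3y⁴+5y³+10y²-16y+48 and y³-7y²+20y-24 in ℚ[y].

y⁶-6y⁵+14y⁴-5y³-46y²+96y-144

By polynomial division,
  y⁵-3y⁴+5y³+10y²-16y+48 = (y²+4y+13)(y³-7y²+20y-24) + (45y²-180y+360)
  y³-7y²+20y-24 = ((1/45)y-1/15)(45y²-180y+360) + (0)
Last nonzero remainder: 45y²-180y+360. Dividing through by 45 gives the monic gcd y²-4y+8.
Then lcm(f, g) = f·g / gcd(f, g); expanding and making the result monic gives the answer.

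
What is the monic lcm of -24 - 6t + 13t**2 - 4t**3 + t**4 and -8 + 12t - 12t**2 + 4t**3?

-24 + 18t - 5t**2 - 23t**3 + 18t**4 - 5t**5 + t**6

Repeated division with remainder:
  t**4 - 4t**3 + 13t**2 - 6t - 24 = ((1/4)t - 1/4)(4t**3 - 12t**2 + 12t - 8) + (7t**2 - t - 26)
  4t**3 - 12t**2 + 12t - 8 = ((4/7)t - 80/49)(7t**2 - t - 26) + ((1236/49)t - 2472/49)
  7t**2 - t - 26 = ((343/1236)t + 637/1236)((1236/49)t - 2472/49) + (0)
Last nonzero remainder: (1236/49)t - 2472/49. Dividing through by 1236/49 gives the monic gcd t - 2.
Then lcm(f, g) = f·g / gcd(f, g); expanding and making the result monic gives the answer.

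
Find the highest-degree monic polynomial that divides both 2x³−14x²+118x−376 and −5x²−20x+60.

Euclidean algorithm in ℚ[x]:
  2x³−14x²+118x−376 = (−(2/5)x+22/5)(−5x²−20x+60) + (230x−640)
  −5x²−20x+60 = (−(1/46)x−78/529)(230x−640) + (−18180/529)
  230x−640 = (−(12167/1818)x+16928/909)(−18180/529) + (0)
The last nonzero remainder is the constant −18180/529, so the polynomials are coprime and gcd = 1.

1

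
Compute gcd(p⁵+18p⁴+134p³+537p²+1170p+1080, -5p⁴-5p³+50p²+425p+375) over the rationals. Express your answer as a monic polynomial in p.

p²+5p+15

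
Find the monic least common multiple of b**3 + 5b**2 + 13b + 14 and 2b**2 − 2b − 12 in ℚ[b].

b**4 + 2b**3 − 2b**2 − 25b − 42

Euclidean algorithm in ℚ[b]:
  b**3 + 5b**2 + 13b + 14 = ((1/2)b + 3)(2b**2 − 2b − 12) + (25b + 50)
  2b**2 − 2b − 12 = ((2/25)b − 6/25)(25b + 50) + (0)
Last nonzero remainder: 25b + 50. Dividing through by 25 gives the monic gcd b + 2.
Then lcm(f, g) = f·g / gcd(f, g); expanding and making the result monic gives the answer.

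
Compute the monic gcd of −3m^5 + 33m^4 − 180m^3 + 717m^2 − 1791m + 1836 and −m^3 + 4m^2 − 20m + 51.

m^3 − 4m^2 + 20m − 51

Apply the Euclidean algorithm:
  −3m^5 + 33m^4 − 180m^3 + 717m^2 − 1791m + 1836 = (3m^2 − 21m + 36)(−m^3 + 4m^2 − 20m + 51) + (0)
Last nonzero remainder: −m^3 + 4m^2 − 20m + 51. Dividing through by −1 gives the monic gcd m^3 − 4m^2 + 20m − 51.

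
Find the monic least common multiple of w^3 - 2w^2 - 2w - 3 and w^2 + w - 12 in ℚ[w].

w^4 + 2w^3 - 10w^2 - 11w - 12

Apply the Euclidean algorithm:
  w^3 - 2w^2 - 2w - 3 = (w - 3)(w^2 + w - 12) + (13w - 39)
  w^2 + w - 12 = ((1/13)w + 4/13)(13w - 39) + (0)
Last nonzero remainder: 13w - 39. Dividing through by 13 gives the monic gcd w - 3.
Then lcm(f, g) = f·g / gcd(f, g); expanding and making the result monic gives the answer.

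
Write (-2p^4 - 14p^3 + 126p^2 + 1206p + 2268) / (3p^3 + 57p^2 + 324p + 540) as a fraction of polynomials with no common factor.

Repeated division with remainder:
  -2p^4 - 14p^3 + 126p^2 + 1206p + 2268 = (-(2/3)p + 8)(3p^3 + 57p^2 + 324p + 540) + (-114p^2 - 1026p - 2052)
  3p^3 + 57p^2 + 324p + 540 = (-(1/38)p - 5/19)(-114p^2 - 1026p - 2052) + (0)
Last nonzero remainder: -114p^2 - 1026p - 2052. Dividing through by -114 gives the monic gcd p^2 + 9p + 18.
Cancel p^2 + 9p + 18 from numerator and denominator to get the reduced form.

(-2p^2 + 4p + 126)/(3p + 30)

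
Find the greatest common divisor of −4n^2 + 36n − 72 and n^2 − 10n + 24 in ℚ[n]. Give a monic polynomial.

By polynomial division,
  −4n^2 + 36n − 72 = (−4)(n^2 − 10n + 24) + (−4n + 24)
  n^2 − 10n + 24 = (−(1/4)n + 1)(−4n + 24) + (0)
Last nonzero remainder: −4n + 24. Dividing through by −4 gives the monic gcd n − 6.

n − 6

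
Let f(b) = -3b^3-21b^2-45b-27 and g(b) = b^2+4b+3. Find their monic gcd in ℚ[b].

b^2+4b+3

Apply the Euclidean algorithm:
  -3b^3-21b^2-45b-27 = (-3b-9)(b^2+4b+3) + (0)
The last nonzero remainder b^2+4b+3 is already monic.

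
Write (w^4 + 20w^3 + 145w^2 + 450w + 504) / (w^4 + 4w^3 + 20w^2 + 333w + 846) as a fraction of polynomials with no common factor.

(w^2 + 11w + 28)/(w^2 - 5w + 47)

Repeated division with remainder:
  w^4 + 20w^3 + 145w^2 + 450w + 504 = (w^4 + 4w^3 + 20w^2 + 333w + 846) + (16w^3 + 125w^2 + 117w - 342)
  w^4 + 4w^3 + 20w^2 + 333w + 846 = ((1/16)w - 61/256)(16w^3 + 125w^2 + 117w - 342) + ((10873/256)w^2 + (97857/256)w + 97857/128)
  16w^3 + 125w^2 + 117w - 342 = ((4096/10873)w - 4864/10873)((10873/256)w^2 + (97857/256)w + 97857/128) + (0)
Last nonzero remainder: (10873/256)w^2 + (97857/256)w + 97857/128. Dividing through by 10873/256 gives the monic gcd w^2 + 9w + 18.
Cancel w^2 + 9w + 18 from numerator and denominator to get the reduced form.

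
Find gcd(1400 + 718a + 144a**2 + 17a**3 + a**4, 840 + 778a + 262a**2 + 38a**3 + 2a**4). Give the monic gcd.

28 + 11a + a**2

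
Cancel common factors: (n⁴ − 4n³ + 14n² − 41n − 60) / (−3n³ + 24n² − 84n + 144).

(−n³ − 14n − 15)/(3n² − 12n + 36)

Apply the Euclidean algorithm:
  n⁴ − 4n³ + 14n² − 41n − 60 = (−(1/3)n − 4/3)(−3n³ + 24n² − 84n + 144) + (18n² − 105n + 132)
  −3n³ + 24n² − 84n + 144 = (−(1/6)n + 13/36)(18n² − 105n + 132) + (−(289/12)n + 289/3)
  18n² − 105n + 132 = (−(216/289)n + 396/289)(−(289/12)n + 289/3) + (0)
Last nonzero remainder: −(289/12)n + 289/3. Dividing through by −289/12 gives the monic gcd n − 4.
Cancel n − 4 from numerator and denominator to get the reduced form.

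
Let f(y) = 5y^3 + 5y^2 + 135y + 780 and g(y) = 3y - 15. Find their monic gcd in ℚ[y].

1

By polynomial division,
  5y^3 + 5y^2 + 135y + 780 = ((5/3)y^2 + 10y + 95)(3y - 15) + (2205)
  3y - 15 = ((1/735)y - 1/147)(2205) + (0)
The last nonzero remainder is the constant 2205, so the polynomials are coprime and gcd = 1.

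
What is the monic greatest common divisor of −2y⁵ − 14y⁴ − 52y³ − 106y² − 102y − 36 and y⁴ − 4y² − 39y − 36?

y³ + 4y² + 12y + 9

Repeated division with remainder:
  −2y⁵ − 14y⁴ − 52y³ − 106y² − 102y − 36 = (−2y − 14)(y⁴ − 4y² − 39y − 36) + (−60y³ − 240y² − 720y − 540)
  y⁴ − 4y² − 39y − 36 = (−(1/60)y + 1/15)(−60y³ − 240y² − 720y − 540) + (0)
Last nonzero remainder: −60y³ − 240y² − 720y − 540. Dividing through by −60 gives the monic gcd y³ + 4y² + 12y + 9.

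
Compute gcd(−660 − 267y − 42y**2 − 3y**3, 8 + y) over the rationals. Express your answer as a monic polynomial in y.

1

Apply the Euclidean algorithm:
  −3y**3 − 42y**2 − 267y − 660 = (−3y**2 − 18y − 123)(y + 8) + (324)
  y + 8 = ((1/324)y + 2/81)(324) + (0)
The last nonzero remainder is the constant 324, so the polynomials are coprime and gcd = 1.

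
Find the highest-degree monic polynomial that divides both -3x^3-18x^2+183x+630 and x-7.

x-7

Apply the Euclidean algorithm:
  -3x^3-18x^2+183x+630 = (-3x^2-39x-90)(x-7) + (0)
The last nonzero remainder x-7 is already monic.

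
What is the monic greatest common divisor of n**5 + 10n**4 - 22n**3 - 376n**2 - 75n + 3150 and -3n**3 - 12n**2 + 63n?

Repeated division with remainder:
  n**5 + 10n**4 - 22n**3 - 376n**2 - 75n + 3150 = (-(1/3)n**2 - 2n + 25/3)(-3n**3 - 12n**2 + 63n) + (-150n**2 - 600n + 3150)
  -3n**3 - 12n**2 + 63n = ((1/50)n)(-150n**2 - 600n + 3150) + (0)
Last nonzero remainder: -150n**2 - 600n + 3150. Dividing through by -150 gives the monic gcd n**2 + 4n - 21.

n**2 + 4n - 21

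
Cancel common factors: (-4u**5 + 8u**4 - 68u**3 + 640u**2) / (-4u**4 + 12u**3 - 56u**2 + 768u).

Repeated division with remainder:
  -4u**5 + 8u**4 - 68u**3 + 640u**2 = (u + 1)(-4u**4 + 12u**3 - 56u**2 + 768u) + (-24u**3 - 72u**2 - 768u)
  -4u**4 + 12u**3 - 56u**2 + 768u = ((1/6)u - 1)(-24u**3 - 72u**2 - 768u) + (0)
Last nonzero remainder: -24u**3 - 72u**2 - 768u. Dividing through by -24 gives the monic gcd u**3 + 3u**2 + 32u.
Cancel u**3 + 3u**2 + 32u from numerator and denominator to get the reduced form.

(u**2 - 5u)/(u - 6)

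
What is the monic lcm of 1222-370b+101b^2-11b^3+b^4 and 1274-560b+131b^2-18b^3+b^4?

59878-35238b+11351b^2-2323b^3+304b^4-25b^5+b^6

Apply the Euclidean algorithm:
  b^4-11b^3+101b^2-370b+1222 = (b^4-18b^3+131b^2-560b+1274) + (7b^3-30b^2+190b-52)
  b^4-18b^3+131b^2-560b+1274 = ((1/7)b-96/49)(7b^3-30b^2+190b-52) + ((2209/49)b^2-(8836/49)b+57434/49)
  7b^3-30b^2+190b-52 = ((343/2209)b-98/2209)((2209/49)b^2-(8836/49)b+57434/49) + (0)
Last nonzero remainder: (2209/49)b^2-(8836/49)b+57434/49. Dividing through by 2209/49 gives the monic gcd b^2-4b+26.
Then lcm(f, g) = f·g / gcd(f, g); expanding and making the result monic gives the answer.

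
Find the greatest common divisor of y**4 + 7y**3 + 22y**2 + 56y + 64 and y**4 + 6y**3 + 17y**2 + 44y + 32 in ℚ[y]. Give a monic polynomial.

y**3 + 5y**2 + 12y + 32

Euclidean algorithm in ℚ[y]:
  y**4 + 7y**3 + 22y**2 + 56y + 64 = (y**4 + 6y**3 + 17y**2 + 44y + 32) + (y**3 + 5y**2 + 12y + 32)
  y**4 + 6y**3 + 17y**2 + 44y + 32 = (y + 1)(y**3 + 5y**2 + 12y + 32) + (0)
The last nonzero remainder y**3 + 5y**2 + 12y + 32 is already monic.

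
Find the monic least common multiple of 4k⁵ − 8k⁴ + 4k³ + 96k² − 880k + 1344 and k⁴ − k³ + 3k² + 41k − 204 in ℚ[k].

k⁷ − 4k⁶ + 22k⁵ − 12k⁴ − 251k³ + 1184k² − 4412k + 5712

Euclidean algorithm in ℚ[k]:
  4k⁵ − 8k⁴ + 4k³ + 96k² − 880k + 1344 = (4k − 4)(k⁴ − k³ + 3k² + 41k − 204) + (−12k³ − 56k² + 100k + 528)
  k⁴ − k³ + 3k² + 41k − 204 = (−(1/12)k + 17/36)(−12k³ − 56k² + 100k + 528) + ((340/9)k² + (340/9)k − 1360/3)
  −12k³ − 56k² + 100k + 528 = (−(27/85)k − 99/85)((340/9)k² + (340/9)k − 1360/3) + (0)
Last nonzero remainder: (340/9)k² + (340/9)k − 1360/3. Dividing through by 340/9 gives the monic gcd k² + k − 12.
Then lcm(f, g) = f·g / gcd(f, g); expanding and making the result monic gives the answer.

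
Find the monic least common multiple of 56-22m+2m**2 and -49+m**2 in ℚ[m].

By polynomial division,
  2m**2-22m+56 = (2)(m**2-49) + (-22m+154)
  m**2-49 = (-(1/22)m-7/22)(-22m+154) + (0)
Last nonzero remainder: -22m+154. Dividing through by -22 gives the monic gcd m-7.
Then lcm(f, g) = f·g / gcd(f, g); expanding and making the result monic gives the answer.

196-49m-4m**2+m**3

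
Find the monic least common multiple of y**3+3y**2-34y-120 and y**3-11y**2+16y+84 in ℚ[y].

Apply the Euclidean algorithm:
  y**3+3y**2-34y-120 = (y**3-11y**2+16y+84) + (14y**2-50y-204)
  y**3-11y**2+16y+84 = ((1/14)y-26/49)(14y**2-50y-204) + ((198/49)y-1188/49)
  14y**2-50y-204 = ((343/99)y+833/99)((198/49)y-1188/49) + (0)
Last nonzero remainder: (198/49)y-1188/49. Dividing through by 198/49 gives the monic gcd y-6.
Then lcm(f, g) = f·g / gcd(f, g); expanding and making the result monic gives the answer.

y**5-2y**4-63y**3+8y**2+1076y+1680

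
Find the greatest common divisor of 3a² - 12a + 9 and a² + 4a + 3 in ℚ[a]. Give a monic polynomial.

Apply the Euclidean algorithm:
  3a² - 12a + 9 = (3)(a² + 4a + 3) + (-24a)
  a² + 4a + 3 = (-(1/24)a - 1/6)(-24a) + (3)
  -24a = (-8a)(3) + (0)
The last nonzero remainder is the constant 3, so the polynomials are coprime and gcd = 1.

1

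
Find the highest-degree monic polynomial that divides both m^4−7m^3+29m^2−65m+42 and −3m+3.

m−1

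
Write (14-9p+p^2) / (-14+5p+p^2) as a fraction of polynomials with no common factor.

(-7+p)/(7+p)

Apply the Euclidean algorithm:
  p^2-9p+14 = (p^2+5p-14) + (-14p+28)
  p^2+5p-14 = (-(1/14)p-1/2)(-14p+28) + (0)
Last nonzero remainder: -14p+28. Dividing through by -14 gives the monic gcd p-2.
Cancel p-2 from numerator and denominator to get the reduced form.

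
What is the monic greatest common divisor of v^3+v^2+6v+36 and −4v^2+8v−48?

v^2−2v+12

Euclidean algorithm in ℚ[v]:
  v^3+v^2+6v+36 = (−(1/4)v−3/4)(−4v^2+8v−48) + (0)
Last nonzero remainder: −4v^2+8v−48. Dividing through by −4 gives the monic gcd v^2−2v+12.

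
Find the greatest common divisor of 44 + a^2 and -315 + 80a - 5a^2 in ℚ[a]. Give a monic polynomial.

Euclidean algorithm in ℚ[a]:
  a^2 + 44 = (-1/5)(-5a^2 + 80a - 315) + (16a - 19)
  -5a^2 + 80a - 315 = (-(5/16)a + 1185/256)(16a - 19) + (-58125/256)
  16a - 19 = (-(4096/58125)a + 4864/58125)(-58125/256) + (0)
The last nonzero remainder is the constant -58125/256, so the polynomials are coprime and gcd = 1.

1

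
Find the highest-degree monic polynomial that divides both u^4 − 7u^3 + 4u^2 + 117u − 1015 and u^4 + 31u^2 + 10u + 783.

Apply the Euclidean algorithm:
  u^4 − 7u^3 + 4u^2 + 117u − 1015 = (u^4 + 31u^2 + 10u + 783) + (−7u^3 − 27u^2 + 107u − 1798)
  u^4 + 31u^2 + 10u + 783 = (−(1/7)u + 27/49)(−7u^3 − 27u^2 + 107u − 1798) + ((2997/49)u^2 − (14985/49)u + 86913/49)
  −7u^3 − 27u^2 + 107u − 1798 = (−(343/2997)u − 3038/2997)((2997/49)u^2 − (14985/49)u + 86913/49) + (0)
Last nonzero remainder: (2997/49)u^2 − (14985/49)u + 86913/49. Dividing through by 2997/49 gives the monic gcd u^2 − 5u + 29.

u^2 − 5u + 29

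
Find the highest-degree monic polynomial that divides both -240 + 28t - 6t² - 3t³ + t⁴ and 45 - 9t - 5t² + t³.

-5 + t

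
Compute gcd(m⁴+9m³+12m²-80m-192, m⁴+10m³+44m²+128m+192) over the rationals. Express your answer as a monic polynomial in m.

m²+8m+16

Euclidean algorithm in ℚ[m]:
  m⁴+9m³+12m²-80m-192 = (m⁴+10m³+44m²+128m+192) + (-m³-32m²-208m-384)
  m⁴+10m³+44m²+128m+192 = (-m+22)(-m³-32m²-208m-384) + (540m²+4320m+8640)
  -m³-32m²-208m-384 = (-(1/540)m-2/45)(540m²+4320m+8640) + (0)
Last nonzero remainder: 540m²+4320m+8640. Dividing through by 540 gives the monic gcd m²+8m+16.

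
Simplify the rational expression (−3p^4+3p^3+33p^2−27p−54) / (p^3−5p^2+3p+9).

By polynomial division,
  −3p^4+3p^3+33p^2−27p−54 = (−3p−12)(p^3−5p^2+3p+9) + (−18p^2+36p+54)
  p^3−5p^2+3p+9 = (−(1/18)p+1/6)(−18p^2+36p+54) + (0)
Last nonzero remainder: −18p^2+36p+54. Dividing through by −18 gives the monic gcd p^2−2p−3.
Cancel p^2−2p−3 from numerator and denominator to get the reduced form.

(−3p^2−3p+18)/(p−3)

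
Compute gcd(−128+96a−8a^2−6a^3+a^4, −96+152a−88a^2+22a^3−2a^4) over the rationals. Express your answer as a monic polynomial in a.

8−6a+a^2

Euclidean algorithm in ℚ[a]:
  a^4−6a^3−8a^2+96a−128 = (−1/2)(−2a^4+22a^3−88a^2+152a−96) + (5a^3−52a^2+172a−176)
  −2a^4+22a^3−88a^2+152a−96 = (−(2/5)a+6/25)(5a^3−52a^2+172a−176) + (−(168/25)a^2+(1008/25)a−1344/25)
  5a^3−52a^2+172a−176 = (−(125/168)a+275/84)(−(168/25)a^2+(1008/25)a−1344/25) + (0)
Last nonzero remainder: −(168/25)a^2+(1008/25)a−1344/25. Dividing through by −168/25 gives the monic gcd a^2−6a+8.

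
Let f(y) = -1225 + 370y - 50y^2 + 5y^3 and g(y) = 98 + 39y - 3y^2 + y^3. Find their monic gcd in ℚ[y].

Euclidean algorithm in ℚ[y]:
  5y^3 - 50y^2 + 370y - 1225 = (5)(y^3 - 3y^2 + 39y + 98) + (-35y^2 + 175y - 1715)
  y^3 - 3y^2 + 39y + 98 = (-(1/35)y - 2/35)(-35y^2 + 175y - 1715) + (0)
Last nonzero remainder: -35y^2 + 175y - 1715. Dividing through by -35 gives the monic gcd y^2 - 5y + 49.

49 - 5y + y^2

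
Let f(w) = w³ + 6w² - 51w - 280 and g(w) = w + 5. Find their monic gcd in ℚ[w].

w + 5

Apply the Euclidean algorithm:
  w³ + 6w² - 51w - 280 = (w² + w - 56)(w + 5) + (0)
The last nonzero remainder w + 5 is already monic.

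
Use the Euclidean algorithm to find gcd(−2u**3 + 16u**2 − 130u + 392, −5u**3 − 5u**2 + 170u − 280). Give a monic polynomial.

By polynomial division,
  −2u**3 + 16u**2 − 130u + 392 = (2/5)(−5u**3 − 5u**2 + 170u − 280) + (18u**2 − 198u + 504)
  −5u**3 − 5u**2 + 170u − 280 = (−(5/18)u − 10/3)(18u**2 − 198u + 504) + (−350u + 1400)
  18u**2 − 198u + 504 = (−(9/175)u + 9/25)(−350u + 1400) + (0)
Last nonzero remainder: −350u + 1400. Dividing through by −350 gives the monic gcd u − 4.

u − 4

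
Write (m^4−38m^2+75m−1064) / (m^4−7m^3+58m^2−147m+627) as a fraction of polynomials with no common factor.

By polynomial division,
  m^4−38m^2+75m−1064 = (m^4−7m^3+58m^2−147m+627) + (7m^3−96m^2+222m−1691)
  m^4−7m^3+58m^2−147m+627 = ((1/7)m+47/49)(7m^3−96m^2+222m−1691) + ((5800/49)m^2−(5800/49)m+110200/49)
  7m^3−96m^2+222m−1691 = ((343/5800)m−4361/5800)((5800/49)m^2−(5800/49)m+110200/49) + (0)
Last nonzero remainder: (5800/49)m^2−(5800/49)m+110200/49. Dividing through by 5800/49 gives the monic gcd m^2−m+19.
Cancel m^2−m+19 from numerator and denominator to get the reduced form.

(m^2+m−56)/(m^2−6m+33)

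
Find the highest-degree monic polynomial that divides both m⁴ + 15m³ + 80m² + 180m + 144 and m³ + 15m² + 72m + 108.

Euclidean algorithm in ℚ[m]:
  m⁴ + 15m³ + 80m² + 180m + 144 = (m)(m³ + 15m² + 72m + 108) + (8m² + 72m + 144)
  m³ + 15m² + 72m + 108 = ((1/8)m + 3/4)(8m² + 72m + 144) + (0)
Last nonzero remainder: 8m² + 72m + 144. Dividing through by 8 gives the monic gcd m² + 9m + 18.

m² + 9m + 18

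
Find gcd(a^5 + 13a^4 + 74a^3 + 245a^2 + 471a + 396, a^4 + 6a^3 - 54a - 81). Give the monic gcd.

a^2 + 6a + 9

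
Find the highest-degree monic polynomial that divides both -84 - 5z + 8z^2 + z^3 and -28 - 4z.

Apply the Euclidean algorithm:
  z^3 + 8z^2 - 5z - 84 = (-(1/4)z^2 - (1/4)z + 3)(-4z - 28) + (0)
Last nonzero remainder: -4z - 28. Dividing through by -4 gives the monic gcd z + 7.

7 + z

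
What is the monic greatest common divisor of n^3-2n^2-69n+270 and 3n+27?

By polynomial division,
  n^3-2n^2-69n+270 = ((1/3)n^2-(11/3)n+10)(3n+27) + (0)
Last nonzero remainder: 3n+27. Dividing through by 3 gives the monic gcd n+9.

n+9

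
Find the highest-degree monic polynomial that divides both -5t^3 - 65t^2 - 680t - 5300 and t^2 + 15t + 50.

t + 10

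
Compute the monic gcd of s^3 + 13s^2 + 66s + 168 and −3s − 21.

Euclidean algorithm in ℚ[s]:
  s^3 + 13s^2 + 66s + 168 = (−(1/3)s^2 − 2s − 8)(−3s − 21) + (0)
Last nonzero remainder: −3s − 21. Dividing through by −3 gives the monic gcd s + 7.

s + 7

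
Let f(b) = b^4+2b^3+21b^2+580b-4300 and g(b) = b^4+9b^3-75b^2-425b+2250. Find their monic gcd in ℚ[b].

By polynomial division,
  b^4+2b^3+21b^2+580b-4300 = (b^4+9b^3-75b^2-425b+2250) + (-7b^3+96b^2+1005b-6550)
  b^4+9b^3-75b^2-425b+2250 = (-(1/7)b-159/49)(-7b^3+96b^2+1005b-6550) + ((18624/49)b^2+(93120/49)b-931200/49)
  -7b^3+96b^2+1005b-6550 = (-(343/18624)b+6419/18624)((18624/49)b^2+(93120/49)b-931200/49) + (0)
Last nonzero remainder: (18624/49)b^2+(93120/49)b-931200/49. Dividing through by 18624/49 gives the monic gcd b^2+5b-50.

b^2+5b-50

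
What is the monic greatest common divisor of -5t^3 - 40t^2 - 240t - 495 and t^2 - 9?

By polynomial division,
  -5t^3 - 40t^2 - 240t - 495 = (-5t - 40)(t^2 - 9) + (-285t - 855)
  t^2 - 9 = (-(1/285)t + 1/95)(-285t - 855) + (0)
Last nonzero remainder: -285t - 855. Dividing through by -285 gives the monic gcd t + 3.

t + 3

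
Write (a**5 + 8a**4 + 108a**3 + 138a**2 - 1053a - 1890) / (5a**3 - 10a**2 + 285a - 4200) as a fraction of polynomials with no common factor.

(a**3 + 2a**2 - 9a - 18)/(5a - 40)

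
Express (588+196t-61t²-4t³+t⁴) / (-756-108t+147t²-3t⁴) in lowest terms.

(7-t)/(-9+3t)

By polynomial division,
  t⁴-4t³-61t²+196t+588 = (-1/3)(-3t⁴+147t²-108t-756) + (-4t³-12t²+160t+336)
  -3t⁴+147t²-108t-756 = ((3/4)t-9/4)(-4t³-12t²+160t+336) + (0)
Last nonzero remainder: -4t³-12t²+160t+336. Dividing through by -4 gives the monic gcd t³+3t²-40t-84.
Cancel t³+3t²-40t-84 from numerator and denominator to get the reduced form.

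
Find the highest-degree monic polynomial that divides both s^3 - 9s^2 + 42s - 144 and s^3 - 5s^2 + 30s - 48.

Apply the Euclidean algorithm:
  s^3 - 9s^2 + 42s - 144 = (s^3 - 5s^2 + 30s - 48) + (-4s^2 + 12s - 96)
  s^3 - 5s^2 + 30s - 48 = (-(1/4)s + 1/2)(-4s^2 + 12s - 96) + (0)
Last nonzero remainder: -4s^2 + 12s - 96. Dividing through by -4 gives the monic gcd s^2 - 3s + 24.

s^2 - 3s + 24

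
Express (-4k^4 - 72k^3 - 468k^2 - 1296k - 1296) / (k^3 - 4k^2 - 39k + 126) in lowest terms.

Repeated division with remainder:
  -4k^4 - 72k^3 - 468k^2 - 1296k - 1296 = (-4k - 88)(k^3 - 4k^2 - 39k + 126) + (-976k^2 - 4224k + 9792)
  k^3 - 4k^2 - 39k + 126 = (-(1/976)k + 127/14884)(-976k^2 - 4224k + 9792) + ((26325/3721)k + 157950/3721)
  -976k^2 - 4224k + 9792 = (-(3631696/26325)k + 2024224/8775)((26325/3721)k + 157950/3721) + (0)
Last nonzero remainder: (26325/3721)k + 157950/3721. Dividing through by 26325/3721 gives the monic gcd k + 6.
Cancel k + 6 from numerator and denominator to get the reduced form.

(-4k^3 - 48k^2 - 180k - 216)/(k^2 - 10k + 21)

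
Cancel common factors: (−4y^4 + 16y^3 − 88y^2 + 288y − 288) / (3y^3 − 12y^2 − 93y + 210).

(−4y^3 + 8y^2 − 72y + 144)/(3y^2 − 6y − 105)

By polynomial division,
  −4y^4 + 16y^3 − 88y^2 + 288y − 288 = (−(4/3)y)(3y^3 − 12y^2 − 93y + 210) + (−212y^2 + 568y − 288)
  3y^3 − 12y^2 − 93y + 210 = (−(3/212)y + 105/5618)(−212y^2 + 568y − 288) + (−(302505/2809)y + 605010/2809)
  −212y^2 + 568y − 288 = ((595508/302505)y − 134832/100835)(−(302505/2809)y + 605010/2809) + (0)
Last nonzero remainder: −(302505/2809)y + 605010/2809. Dividing through by −302505/2809 gives the monic gcd y − 2.
Cancel y − 2 from numerator and denominator to get the reduced form.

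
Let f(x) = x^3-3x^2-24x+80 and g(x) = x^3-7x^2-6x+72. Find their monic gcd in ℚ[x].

Apply the Euclidean algorithm:
  x^3-3x^2-24x+80 = (x^3-7x^2-6x+72) + (4x^2-18x+8)
  x^3-7x^2-6x+72 = ((1/4)x-5/8)(4x^2-18x+8) + (-(77/4)x+77)
  4x^2-18x+8 = (-(16/77)x+8/77)(-(77/4)x+77) + (0)
Last nonzero remainder: -(77/4)x+77. Dividing through by -77/4 gives the monic gcd x-4.

x-4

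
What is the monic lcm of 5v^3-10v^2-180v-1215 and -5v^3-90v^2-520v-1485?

v^4+9v^3-58v^2-639v-2673

Euclidean algorithm in ℚ[v]:
  5v^3-10v^2-180v-1215 = (-1)(-5v^3-90v^2-520v-1485) + (-100v^2-700v-2700)
  -5v^3-90v^2-520v-1485 = ((1/20)v+11/20)(-100v^2-700v-2700) + (0)
Last nonzero remainder: -100v^2-700v-2700. Dividing through by -100 gives the monic gcd v^2+7v+27.
Then lcm(f, g) = f·g / gcd(f, g); expanding and making the result monic gives the answer.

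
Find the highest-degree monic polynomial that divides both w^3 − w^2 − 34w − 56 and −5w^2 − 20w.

w + 4

Apply the Euclidean algorithm:
  w^3 − w^2 − 34w − 56 = (−(1/5)w + 1)(−5w^2 − 20w) + (−14w − 56)
  −5w^2 − 20w = ((5/14)w)(−14w − 56) + (0)
Last nonzero remainder: −14w − 56. Dividing through by −14 gives the monic gcd w + 4.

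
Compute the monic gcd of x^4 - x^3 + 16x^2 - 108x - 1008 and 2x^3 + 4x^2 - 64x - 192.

Repeated division with remainder:
  x^4 - x^3 + 16x^2 - 108x - 1008 = ((1/2)x - 3/2)(2x^3 + 4x^2 - 64x - 192) + (54x^2 - 108x - 1296)
  2x^3 + 4x^2 - 64x - 192 = ((1/27)x + 4/27)(54x^2 - 108x - 1296) + (0)
Last nonzero remainder: 54x^2 - 108x - 1296. Dividing through by 54 gives the monic gcd x^2 - 2x - 24.

x^2 - 2x - 24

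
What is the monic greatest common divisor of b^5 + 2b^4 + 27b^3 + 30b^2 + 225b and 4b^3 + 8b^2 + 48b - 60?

b^2 + 3b + 15

By polynomial division,
  b^5 + 2b^4 + 27b^3 + 30b^2 + 225b = ((1/4)b^2 + 15/4)(4b^3 + 8b^2 + 48b - 60) + (15b^2 + 45b + 225)
  4b^3 + 8b^2 + 48b - 60 = ((4/15)b - 4/15)(15b^2 + 45b + 225) + (0)
Last nonzero remainder: 15b^2 + 45b + 225. Dividing through by 15 gives the monic gcd b^2 + 3b + 15.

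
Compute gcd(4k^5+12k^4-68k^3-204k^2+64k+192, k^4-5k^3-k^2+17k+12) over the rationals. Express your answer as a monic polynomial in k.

k^2-3k-4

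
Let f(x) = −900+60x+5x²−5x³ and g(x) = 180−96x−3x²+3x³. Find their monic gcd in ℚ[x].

By polynomial division,
  −5x³+5x²+60x−900 = (−5/3)(3x³−3x²−96x+180) + (−100x−600)
  3x³−3x²−96x+180 = (−(3/100)x²+(21/100)x−3/10)(−100x−600) + (0)
Last nonzero remainder: −100x−600. Dividing through by −100 gives the monic gcd x+6.

6+x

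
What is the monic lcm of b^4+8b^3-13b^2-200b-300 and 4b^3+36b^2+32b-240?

By polynomial division,
  b^4+8b^3-13b^2-200b-300 = ((1/4)b-1/4)(4b^3+36b^2+32b-240) + (-12b^2-132b-360)
  4b^3+36b^2+32b-240 = (-(1/3)b+2/3)(-12b^2-132b-360) + (0)
Last nonzero remainder: -12b^2-132b-360. Dividing through by -12 gives the monic gcd b^2+11b+30.
Then lcm(f, g) = f·g / gcd(f, g); expanding and making the result monic gives the answer.

b^5+6b^4-29b^3-174b^2+100b+600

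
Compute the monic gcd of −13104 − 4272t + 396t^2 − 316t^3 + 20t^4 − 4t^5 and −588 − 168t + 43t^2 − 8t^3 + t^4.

By polynomial division,
  −4t^5 + 20t^4 − 316t^3 + 396t^2 − 4272t − 13104 = (−4t − 12)(t^4 − 8t^3 + 43t^2 − 168t − 588) + (−240t^3 + 240t^2 − 8640t − 20160)
  t^4 − 8t^3 + 43t^2 − 168t − 588 = (−(1/240)t + 7/240)(−240t^3 + 240t^2 − 8640t − 20160) + (0)
Last nonzero remainder: −240t^3 + 240t^2 − 8640t − 20160. Dividing through by −240 gives the monic gcd t^3 − t^2 + 36t + 84.

84 + 36t − t^2 + t^3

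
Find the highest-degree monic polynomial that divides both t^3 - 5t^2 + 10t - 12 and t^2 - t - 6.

t - 3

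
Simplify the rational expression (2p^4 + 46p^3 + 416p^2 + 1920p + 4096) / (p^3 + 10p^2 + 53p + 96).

(2p^2 + 32p + 128)/(p + 3)

Euclidean algorithm in ℚ[p]:
  2p^4 + 46p^3 + 416p^2 + 1920p + 4096 = (2p + 26)(p^3 + 10p^2 + 53p + 96) + (50p^2 + 350p + 1600)
  p^3 + 10p^2 + 53p + 96 = ((1/50)p + 3/50)(50p^2 + 350p + 1600) + (0)
Last nonzero remainder: 50p^2 + 350p + 1600. Dividing through by 50 gives the monic gcd p^2 + 7p + 32.
Cancel p^2 + 7p + 32 from numerator and denominator to get the reduced form.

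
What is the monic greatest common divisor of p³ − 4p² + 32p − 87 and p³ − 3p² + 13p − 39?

By polynomial division,
  p³ − 4p² + 32p − 87 = (p³ − 3p² + 13p − 39) + (−p² + 19p − 48)
  p³ − 3p² + 13p − 39 = (−p − 16)(−p² + 19p − 48) + (269p − 807)
  −p² + 19p − 48 = (−(1/269)p + 16/269)(269p − 807) + (0)
Last nonzero remainder: 269p − 807. Dividing through by 269 gives the monic gcd p − 3.

p − 3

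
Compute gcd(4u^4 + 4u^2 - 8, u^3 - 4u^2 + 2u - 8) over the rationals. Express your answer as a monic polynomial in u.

By polynomial division,
  4u^4 + 4u^2 - 8 = (4u + 16)(u^3 - 4u^2 + 2u - 8) + (60u^2 + 120)
  u^3 - 4u^2 + 2u - 8 = ((1/60)u - 1/15)(60u^2 + 120) + (0)
Last nonzero remainder: 60u^2 + 120. Dividing through by 60 gives the monic gcd u^2 + 2.

u^2 + 2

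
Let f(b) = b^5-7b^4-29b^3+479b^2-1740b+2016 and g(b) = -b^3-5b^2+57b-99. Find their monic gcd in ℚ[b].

b^2-6b+9

By polynomial division,
  b^5-7b^4-29b^3+479b^2-1740b+2016 = (-b^2+12b-88)(-b^3-5b^2+57b-99) + (-744b^2+4464b-6696)
  -b^3-5b^2+57b-99 = ((1/744)b+11/744)(-744b^2+4464b-6696) + (0)
Last nonzero remainder: -744b^2+4464b-6696. Dividing through by -744 gives the monic gcd b^2-6b+9.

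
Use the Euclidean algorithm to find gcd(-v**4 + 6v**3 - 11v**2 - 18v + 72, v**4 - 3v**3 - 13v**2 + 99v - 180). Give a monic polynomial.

Euclidean algorithm in ℚ[v]:
  -v**4 + 6v**3 - 11v**2 - 18v + 72 = (-1)(v**4 - 3v**3 - 13v**2 + 99v - 180) + (3v**3 - 24v**2 + 81v - 108)
  v**4 - 3v**3 - 13v**2 + 99v - 180 = ((1/3)v + 5/3)(3v**3 - 24v**2 + 81v - 108) + (0)
Last nonzero remainder: 3v**3 - 24v**2 + 81v - 108. Dividing through by 3 gives the monic gcd v**3 - 8v**2 + 27v - 36.

v**3 - 8v**2 + 27v - 36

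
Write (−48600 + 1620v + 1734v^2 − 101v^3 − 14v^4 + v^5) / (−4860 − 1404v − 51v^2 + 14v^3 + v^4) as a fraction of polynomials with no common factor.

(90 − 19v + v^2)/(9 + v)

Apply the Euclidean algorithm:
  v^5 − 14v^4 − 101v^3 + 1734v^2 + 1620v − 48600 = (v − 28)(v^4 + 14v^3 − 51v^2 − 1404v − 4860) + (342v^3 + 1710v^2 − 32832v − 184680)
  v^4 + 14v^3 − 51v^2 − 1404v − 4860 = ((1/342)v + 1/38)(342v^3 + 1710v^2 − 32832v − 184680) + (0)
Last nonzero remainder: 342v^3 + 1710v^2 − 32832v − 184680. Dividing through by 342 gives the monic gcd v^3 + 5v^2 − 96v − 540.
Cancel v^3 + 5v^2 − 96v − 540 from numerator and denominator to get the reduced form.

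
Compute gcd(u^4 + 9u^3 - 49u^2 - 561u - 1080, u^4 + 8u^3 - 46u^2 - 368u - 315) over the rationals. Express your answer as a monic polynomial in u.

u^2 + 14u + 45

By polynomial division,
  u^4 + 9u^3 - 49u^2 - 561u - 1080 = (u^4 + 8u^3 - 46u^2 - 368u - 315) + (u^3 - 3u^2 - 193u - 765)
  u^4 + 8u^3 - 46u^2 - 368u - 315 = (u + 11)(u^3 - 3u^2 - 193u - 765) + (180u^2 + 2520u + 8100)
  u^3 - 3u^2 - 193u - 765 = ((1/180)u - 17/180)(180u^2 + 2520u + 8100) + (0)
Last nonzero remainder: 180u^2 + 2520u + 8100. Dividing through by 180 gives the monic gcd u^2 + 14u + 45.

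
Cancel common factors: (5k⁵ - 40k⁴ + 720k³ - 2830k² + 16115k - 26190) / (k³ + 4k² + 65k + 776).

(5k³ - 20k² + 155k - 270)/(k + 8)

Apply the Euclidean algorithm:
  5k⁵ - 40k⁴ + 720k³ - 2830k² + 16115k - 26190 = (5k² - 60k + 635)(k³ + 4k² + 65k + 776) + (-5350k² + 21400k - 518950)
  k³ + 4k² + 65k + 776 = (-(1/5350)k - 4/2675)(-5350k² + 21400k - 518950) + (0)
Last nonzero remainder: -5350k² + 21400k - 518950. Dividing through by -5350 gives the monic gcd k² - 4k + 97.
Cancel k² - 4k + 97 from numerator and denominator to get the reduced form.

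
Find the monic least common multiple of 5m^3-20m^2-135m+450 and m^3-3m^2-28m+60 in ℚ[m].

m^4-6m^3-19m^2+144m-180

Apply the Euclidean algorithm:
  5m^3-20m^2-135m+450 = (5)(m^3-3m^2-28m+60) + (-5m^2+5m+150)
  m^3-3m^2-28m+60 = (-(1/5)m+2/5)(-5m^2+5m+150) + (0)
Last nonzero remainder: -5m^2+5m+150. Dividing through by -5 gives the monic gcd m^2-m-30.
Then lcm(f, g) = f·g / gcd(f, g); expanding and making the result monic gives the answer.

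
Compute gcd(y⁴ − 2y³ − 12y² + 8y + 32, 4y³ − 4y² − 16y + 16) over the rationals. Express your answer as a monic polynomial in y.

y² − 4

By polynomial division,
  y⁴ − 2y³ − 12y² + 8y + 32 = ((1/4)y − 1/4)(4y³ − 4y² − 16y + 16) + (−9y² + 36)
  4y³ − 4y² − 16y + 16 = (−(4/9)y + 4/9)(−9y² + 36) + (0)
Last nonzero remainder: −9y² + 36. Dividing through by −9 gives the monic gcd y² − 4.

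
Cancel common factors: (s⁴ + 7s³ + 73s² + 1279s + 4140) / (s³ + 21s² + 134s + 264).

Euclidean algorithm in ℚ[s]:
  s⁴ + 7s³ + 73s² + 1279s + 4140 = (s - 14)(s³ + 21s² + 134s + 264) + (233s² + 2891s + 7836)
  s³ + 21s² + 134s + 264 = ((1/233)s + 2002/54289)(233s² + 2891s + 7836) + (-(338844/54289)s - 1355376/54289)
  233s² + 2891s + 7836 = (-(12649337/338844)s - 35450717/112948)(-(338844/54289)s - 1355376/54289) + (0)
Last nonzero remainder: -(338844/54289)s - 1355376/54289. Dividing through by -338844/54289 gives the monic gcd s + 4.
Cancel s + 4 from numerator and denominator to get the reduced form.

(s³ + 3s² + 61s + 1035)/(s² + 17s + 66)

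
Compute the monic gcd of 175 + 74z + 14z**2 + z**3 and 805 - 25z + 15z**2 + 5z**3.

7 + z

Apply the Euclidean algorithm:
  z**3 + 14z**2 + 74z + 175 = (1/5)(5z**3 + 15z**2 - 25z + 805) + (11z**2 + 79z + 14)
  5z**3 + 15z**2 - 25z + 805 = ((5/11)z - 230/121)(11z**2 + 79z + 14) + ((14375/121)z + 100625/121)
  11z**2 + 79z + 14 = ((1331/14375)z + 242/14375)((14375/121)z + 100625/121) + (0)
Last nonzero remainder: (14375/121)z + 100625/121. Dividing through by 14375/121 gives the monic gcd z + 7.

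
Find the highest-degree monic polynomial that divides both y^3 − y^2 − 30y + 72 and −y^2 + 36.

y + 6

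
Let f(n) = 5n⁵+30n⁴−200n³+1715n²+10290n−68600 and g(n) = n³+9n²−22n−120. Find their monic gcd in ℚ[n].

n²+6n−40

Euclidean algorithm in ℚ[n]:
  5n⁵+30n⁴−200n³+1715n²+10290n−68600 = (5n²−15n+45)(n³+9n²−22n−120) + (1580n²+9480n−63200)
  n³+9n²−22n−120 = ((1/1580)n+3/1580)(1580n²+9480n−63200) + (0)
Last nonzero remainder: 1580n²+9480n−63200. Dividing through by 1580 gives the monic gcd n²+6n−40.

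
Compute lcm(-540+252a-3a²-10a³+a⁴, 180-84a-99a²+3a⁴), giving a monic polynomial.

Apply the Euclidean algorithm:
  a⁴-10a³-3a²+252a-540 = (1/3)(3a⁴-99a²-84a+180) + (-10a³+30a²+280a-600)
  3a⁴-99a²-84a+180 = (-(3/10)a-9/10)(-10a³+30a²+280a-600) + (12a²-12a-360)
  -10a³+30a²+280a-600 = (-(5/6)a+5/3)(12a²-12a-360) + (0)
Last nonzero remainder: 12a²-12a-360. Dividing through by 12 gives the monic gcd a²-a-30.
Then lcm(f, g) = f·g / gcd(f, g); expanding and making the result monic gives the answer.

1080-1044a-282a²+269a³-15a⁴-9a⁵+a⁶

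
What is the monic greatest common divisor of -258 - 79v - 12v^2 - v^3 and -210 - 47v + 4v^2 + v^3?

6 + v

Euclidean algorithm in ℚ[v]:
  -v^3 - 12v^2 - 79v - 258 = (-1)(v^3 + 4v^2 - 47v - 210) + (-8v^2 - 126v - 468)
  v^3 + 4v^2 - 47v - 210 = (-(1/8)v + 47/32)(-8v^2 - 126v - 468) + ((1273/16)v + 3819/8)
  -8v^2 - 126v - 468 = (-(128/1273)v - 1248/1273)((1273/16)v + 3819/8) + (0)
Last nonzero remainder: (1273/16)v + 3819/8. Dividing through by 1273/16 gives the monic gcd v + 6.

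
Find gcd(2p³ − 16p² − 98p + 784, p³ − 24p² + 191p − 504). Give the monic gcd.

By polynomial division,
  2p³ − 16p² − 98p + 784 = (2)(p³ − 24p² + 191p − 504) + (32p² − 480p + 1792)
  p³ − 24p² + 191p − 504 = ((1/32)p − 9/32)(32p² − 480p + 1792) + (0)
Last nonzero remainder: 32p² − 480p + 1792. Dividing through by 32 gives the monic gcd p² − 15p + 56.

p² − 15p + 56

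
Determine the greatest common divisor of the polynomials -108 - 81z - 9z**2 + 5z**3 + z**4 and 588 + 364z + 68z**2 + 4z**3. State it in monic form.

3 + z

Repeated division with remainder:
  z**4 + 5z**3 - 9z**2 - 81z - 108 = ((1/4)z - 3)(4z**3 + 68z**2 + 364z + 588) + (104z**2 + 864z + 1656)
  4z**3 + 68z**2 + 364z + 588 = ((1/26)z + 113/338)(104z**2 + 864z + 1656) + ((1936/169)z + 5808/169)
  104z**2 + 864z + 1656 = ((2197/242)z + 11661/242)((1936/169)z + 5808/169) + (0)
Last nonzero remainder: (1936/169)z + 5808/169. Dividing through by 1936/169 gives the monic gcd z + 3.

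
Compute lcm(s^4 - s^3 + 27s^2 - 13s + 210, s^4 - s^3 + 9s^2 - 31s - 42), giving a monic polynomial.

By polynomial division,
  s^4 - s^3 + 27s^2 - 13s + 210 = (s^4 - s^3 + 9s^2 - 31s - 42) + (18s^2 + 18s + 252)
  s^4 - s^3 + 9s^2 - 31s - 42 = ((1/18)s^2 - (1/9)s - 1/6)(18s^2 + 18s + 252) + (0)
Last nonzero remainder: 18s^2 + 18s + 252. Dividing through by 18 gives the monic gcd s^2 + s + 14.
Then lcm(f, g) = f·g / gcd(f, g); expanding and making the result monic gives the answer.

s^6 - 3s^5 + 26s^4 - 64s^3 + 155s^2 - 381s - 630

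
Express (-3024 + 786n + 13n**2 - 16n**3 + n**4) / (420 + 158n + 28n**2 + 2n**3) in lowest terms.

(-432 + 174n - 23n**2 + n**3)/(60 + 14n + 2n**2)

Euclidean algorithm in ℚ[n]:
  n**4 - 16n**3 + 13n**2 + 786n - 3024 = ((1/2)n - 15)(2n**3 + 28n**2 + 158n + 420) + (354n**2 + 2946n + 3276)
  2n**3 + 28n**2 + 158n + 420 = ((1/177)n + 335/10443)(354n**2 + 2946n + 3276) + ((156600/3481)n + 1096200/3481)
  354n**2 + 2946n + 3276 = ((205379/26100)n + 45253/4350)((156600/3481)n + 1096200/3481) + (0)
Last nonzero remainder: (156600/3481)n + 1096200/3481. Dividing through by 156600/3481 gives the monic gcd n + 7.
Cancel n + 7 from numerator and denominator to get the reduced form.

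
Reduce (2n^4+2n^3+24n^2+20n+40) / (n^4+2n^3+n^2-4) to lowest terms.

By polynomial division,
  2n^4+2n^3+24n^2+20n+40 = (2)(n^4+2n^3+n^2-4) + (-2n^3+22n^2+20n+48)
  n^4+2n^3+n^2-4 = (-(1/2)n-13/2)(-2n^3+22n^2+20n+48) + (154n^2+154n+308)
  -2n^3+22n^2+20n+48 = (-(1/77)n+12/77)(154n^2+154n+308) + (0)
Last nonzero remainder: 154n^2+154n+308. Dividing through by 154 gives the monic gcd n^2+n+2.
Cancel n^2+n+2 from numerator and denominator to get the reduced form.

(2n^2+20)/(n^2+n-2)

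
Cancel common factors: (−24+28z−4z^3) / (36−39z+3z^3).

(24−4z−4z^2)/(−36+3z+3z^2)

Repeated division with remainder:
  −4z^3+28z−24 = (−4/3)(3z^3−39z+36) + (−24z+24)
  3z^3−39z+36 = (−(1/8)z^2−(1/8)z+3/2)(−24z+24) + (0)
Last nonzero remainder: −24z+24. Dividing through by −24 gives the monic gcd z−1.
Cancel z−1 from numerator and denominator to get the reduced form.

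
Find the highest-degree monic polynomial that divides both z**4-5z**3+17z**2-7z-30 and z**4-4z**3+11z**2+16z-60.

By polynomial division,
  z**4-5z**3+17z**2-7z-30 = (z**4-4z**3+11z**2+16z-60) + (-z**3+6z**2-23z+30)
  z**4-4z**3+11z**2+16z-60 = (-z-2)(-z**3+6z**2-23z+30) + (0)
Last nonzero remainder: -z**3+6z**2-23z+30. Dividing through by -1 gives the monic gcd z**3-6z**2+23z-30.

z**3-6z**2+23z-30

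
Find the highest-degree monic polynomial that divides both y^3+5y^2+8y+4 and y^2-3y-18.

1

Repeated division with remainder:
  y^3+5y^2+8y+4 = (y+8)(y^2-3y-18) + (50y+148)
  y^2-3y-18 = ((1/50)y-149/1250)(50y+148) + (-224/625)
  50y+148 = (-(15625/112)y-23125/56)(-224/625) + (0)
The last nonzero remainder is the constant -224/625, so the polynomials are coprime and gcd = 1.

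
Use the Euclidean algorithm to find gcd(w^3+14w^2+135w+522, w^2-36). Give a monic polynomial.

w+6

Apply the Euclidean algorithm:
  w^3+14w^2+135w+522 = (w+14)(w^2-36) + (171w+1026)
  w^2-36 = ((1/171)w-2/57)(171w+1026) + (0)
Last nonzero remainder: 171w+1026. Dividing through by 171 gives the monic gcd w+6.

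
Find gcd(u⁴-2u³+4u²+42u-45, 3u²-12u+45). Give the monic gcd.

Repeated division with remainder:
  u⁴-2u³+4u²+42u-45 = ((1/3)u²+(2/3)u-1)(3u²-12u+45) + (0)
Last nonzero remainder: 3u²-12u+45. Dividing through by 3 gives the monic gcd u²-4u+15.

u²-4u+15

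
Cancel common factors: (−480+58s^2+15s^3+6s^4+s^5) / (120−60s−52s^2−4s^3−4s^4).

(32−6s^2−s^3)/(−8+4s+4s^2)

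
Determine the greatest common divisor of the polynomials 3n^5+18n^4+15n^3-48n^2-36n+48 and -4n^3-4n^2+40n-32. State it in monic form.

Euclidean algorithm in ℚ[n]:
  3n^5+18n^4+15n^3-48n^2-36n+48 = (-(3/4)n^2-(15/4)n-15/2)(-4n^3-4n^2+40n-32) + (48n^2+144n-192)
  -4n^3-4n^2+40n-32 = (-(1/12)n+1/6)(48n^2+144n-192) + (0)
Last nonzero remainder: 48n^2+144n-192. Dividing through by 48 gives the monic gcd n^2+3n-4.

n^2+3n-4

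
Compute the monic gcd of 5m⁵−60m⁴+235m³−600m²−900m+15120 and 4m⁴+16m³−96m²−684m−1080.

m²−3m−18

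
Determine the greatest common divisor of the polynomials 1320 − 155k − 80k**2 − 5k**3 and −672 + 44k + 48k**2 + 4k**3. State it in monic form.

Repeated division with remainder:
  −5k**3 − 80k**2 − 155k + 1320 = (−5/4)(4k**3 + 48k**2 + 44k − 672) + (−20k**2 − 100k + 480)
  4k**3 + 48k**2 + 44k − 672 = (−(1/5)k − 7/5)(−20k**2 − 100k + 480) + (0)
Last nonzero remainder: −20k**2 − 100k + 480. Dividing through by −20 gives the monic gcd k**2 + 5k − 24.

−24 + 5k + k**2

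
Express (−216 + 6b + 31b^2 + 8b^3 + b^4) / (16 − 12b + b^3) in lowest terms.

By polynomial division,
  b^4 + 8b^3 + 31b^2 + 6b − 216 = (b + 8)(b^3 − 12b + 16) + (43b^2 + 86b − 344)
  b^3 − 12b + 16 = ((1/43)b − 2/43)(43b^2 + 86b − 344) + (0)
Last nonzero remainder: 43b^2 + 86b − 344. Dividing through by 43 gives the monic gcd b^2 + 2b − 8.
Cancel b^2 + 2b − 8 from numerator and denominator to get the reduced form.

(27 + 6b + b^2)/(−2 + b)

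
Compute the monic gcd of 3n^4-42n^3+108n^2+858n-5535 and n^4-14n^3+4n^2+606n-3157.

n^2-10n+41

Apply the Euclidean algorithm:
  3n^4-42n^3+108n^2+858n-5535 = (3)(n^4-14n^3+4n^2+606n-3157) + (96n^2-960n+3936)
  n^4-14n^3+4n^2+606n-3157 = ((1/96)n^2-(1/24)n-77/96)(96n^2-960n+3936) + (0)
Last nonzero remainder: 96n^2-960n+3936. Dividing through by 96 gives the monic gcd n^2-10n+41.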